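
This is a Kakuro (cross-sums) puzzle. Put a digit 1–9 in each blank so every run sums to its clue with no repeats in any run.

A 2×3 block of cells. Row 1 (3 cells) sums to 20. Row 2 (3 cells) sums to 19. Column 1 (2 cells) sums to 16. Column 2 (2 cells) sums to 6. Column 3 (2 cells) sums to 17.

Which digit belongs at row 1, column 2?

16 in 2 cells must be {7,9}; 17 in 2 cells must be {8,9}.
Nothing is forced directly, so branch on (1,2), whose candidates are 4 or 5. If (1,2) = 5: then (2,2) would have to be in {2,3,4,5,6,7,8,9} for the 19 across but in {1} for the 6 down — contradiction. So (1,2) = 4.
Given what's placed, (1,3) must be 9 to fit the 20 across and 17 down.
(2,2) = 6 − 4 = 2 completes the 6 down.
(2,3) = 17 − 9 = 8 completes the 17 down.
(1,1) = 20 − 13 = 7 completes the 20 across.
(2,1) = 19 − 10 = 9 completes the 19 across.

4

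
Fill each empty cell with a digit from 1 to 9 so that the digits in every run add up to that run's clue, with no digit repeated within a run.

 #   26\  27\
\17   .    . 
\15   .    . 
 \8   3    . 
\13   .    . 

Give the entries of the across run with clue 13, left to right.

17 in 2 cells must be {8,9}.
R3C2 = 8 − 3 = 5 completes the 8 across.
R1C2 = 9: the only remaining digit allowed by both the 17 across and the 27 down.
R1C1 = 17 − 9 = 8 completes the 17 across.
Nothing is forced directly, so branch on R2C1, whose candidates are 6 or 9. If R2C1 = 6: then R2C2 would have to be in {9} for the 15 across but in {6,7} for the 27 down — contradiction. So R2C1 = 9.
R2C2 = 15 − 9 = 6 completes the 15 across.
R4C1 = 26 − 20 = 6 completes the 26 down.
R4C2 = 13 − 6 = 7 completes the 13 across.

6 7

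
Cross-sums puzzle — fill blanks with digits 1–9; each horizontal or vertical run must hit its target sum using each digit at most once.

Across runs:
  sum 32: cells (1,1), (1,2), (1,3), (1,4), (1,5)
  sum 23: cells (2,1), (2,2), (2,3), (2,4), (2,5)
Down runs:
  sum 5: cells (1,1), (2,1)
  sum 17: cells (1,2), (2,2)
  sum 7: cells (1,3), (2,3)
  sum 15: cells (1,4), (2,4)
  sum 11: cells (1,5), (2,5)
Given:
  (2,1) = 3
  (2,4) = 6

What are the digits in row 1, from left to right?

17 in 2 cells must be {8,9}.
(1,1) = 5 − 3 = 2 completes the 5 down.
Given what's placed, (1,3) must be 6 to fit the 32 across and 7 down.
(1,4) = 15 − 6 = 9 completes the 15 down.
(2,3) = 7 − 6 = 1 completes the 7 down.
Given what's placed, (1,2) must be 8 to fit the 32 across and 17 down.
(1,5) = 32 − 25 = 7 completes the 32 across.

2 8 6 9 7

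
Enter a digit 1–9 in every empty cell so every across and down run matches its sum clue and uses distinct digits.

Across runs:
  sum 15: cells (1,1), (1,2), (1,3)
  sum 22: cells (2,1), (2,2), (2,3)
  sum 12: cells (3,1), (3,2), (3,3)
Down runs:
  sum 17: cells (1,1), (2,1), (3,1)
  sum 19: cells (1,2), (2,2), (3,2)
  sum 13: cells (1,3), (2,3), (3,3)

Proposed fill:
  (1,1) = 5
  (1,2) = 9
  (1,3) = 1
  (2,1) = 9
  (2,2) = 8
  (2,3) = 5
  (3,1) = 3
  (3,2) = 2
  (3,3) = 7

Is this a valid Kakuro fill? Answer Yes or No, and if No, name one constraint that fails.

Yes

Across: 5+9+1=15; 9+8+5=22; 3+2+7=12. Down: 5+9+3=17; 9+8+2=19; 1+5+7=13. No digit repeats within any run.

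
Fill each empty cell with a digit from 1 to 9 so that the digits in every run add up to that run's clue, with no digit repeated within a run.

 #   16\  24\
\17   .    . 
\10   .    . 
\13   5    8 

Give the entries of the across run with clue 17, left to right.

8, 9

17 in 2 cells must be {8,9}; 24 in 3 cells must be {7,8,9}.
R1C2 = 9: the only remaining digit allowed by both the 17 across and the 24 down.
R2C2 = 24 − 17 = 7 completes the 24 down.
R1C1 = 17 − 9 = 8 completes the 17 across.
R2C1 = 10 − 7 = 3 completes the 10 across.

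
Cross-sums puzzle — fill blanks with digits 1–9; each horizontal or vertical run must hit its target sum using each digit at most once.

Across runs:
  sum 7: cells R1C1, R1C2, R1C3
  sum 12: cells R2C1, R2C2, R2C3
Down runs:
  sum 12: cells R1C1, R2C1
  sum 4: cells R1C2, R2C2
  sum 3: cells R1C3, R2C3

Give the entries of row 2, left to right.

7 in 3 cells must be {1,2,4}; 4 in 2 cells must be {1,3}; 3 in 2 cells must be {1,2}.
The 7 across and the 12 down share only 4, so R1C1 = 4.
Given what's placed, R1C2 must be 1 to fit the 7 across and 4 down.
R1C3 = 7 − 5 = 2 completes the 7 across.
R2C1 = 12 − 4 = 8 completes the 12 down.
R2C2 = 4 − 1 = 3 completes the 4 down.
R2C3 = 12 − 11 = 1 completes the 12 across.

8, 3, 1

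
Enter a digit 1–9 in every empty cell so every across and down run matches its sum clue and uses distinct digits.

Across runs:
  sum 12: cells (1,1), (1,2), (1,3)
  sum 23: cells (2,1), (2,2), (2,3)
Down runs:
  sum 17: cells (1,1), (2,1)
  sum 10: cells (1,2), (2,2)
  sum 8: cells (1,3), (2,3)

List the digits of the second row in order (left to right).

8 9 6

23 in 3 cells must be {6,8,9}; 17 in 2 cells must be {8,9}.
The 23 across and the 8 down share only 6, so (2,3) = 6.
(1,3) = 8 − 6 = 2 completes the 8 down.
Given what's placed, (1,1) must be 9 to fit the 12 across and 17 down.
(1,2) = 12 − 11 = 1 completes the 12 across.
(2,1) = 17 − 9 = 8 completes the 17 down.
(2,2) = 23 − 14 = 9 completes the 23 across.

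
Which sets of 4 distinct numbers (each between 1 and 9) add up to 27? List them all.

{3,7,8,9}; {4,6,8,9}; {5,6,7,9}

4 distinct digits from 1–9 sum between 10 and 30.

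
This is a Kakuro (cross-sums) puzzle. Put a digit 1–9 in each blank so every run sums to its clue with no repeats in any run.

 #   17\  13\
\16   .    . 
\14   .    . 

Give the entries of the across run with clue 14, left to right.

8 6

16 in 2 cells must be {7,9}; 17 in 2 cells must be {8,9}.
The 16 across and the 17 down share only 9, so R1C1 = 9.
R1C2 = 16 − 9 = 7 completes the 16 across.
R2C1 = 17 − 9 = 8 completes the 17 down.
R2C2 = 14 − 8 = 6 completes the 14 across.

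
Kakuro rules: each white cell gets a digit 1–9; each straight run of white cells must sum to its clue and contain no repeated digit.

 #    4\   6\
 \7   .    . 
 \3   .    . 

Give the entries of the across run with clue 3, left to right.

1, 2

3 in 2 cells must be {1,2}; 4 in 2 cells must be {1,3}.
The 3 across and the 4 down share only 1, so R2C1 = 1.
R2C2 = 3 − 1 = 2 completes the 3 across.
R1C1 = 4 − 1 = 3 completes the 4 down.
R1C2 = 7 − 3 = 4 completes the 7 across.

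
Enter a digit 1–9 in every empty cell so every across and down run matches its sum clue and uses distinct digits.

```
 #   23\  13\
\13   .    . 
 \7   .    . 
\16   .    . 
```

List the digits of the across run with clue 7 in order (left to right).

6, 1

16 in 2 cells must be {7,9}; 23 in 3 cells must be {6,8,9}.
The 7 across and the 23 down share only 6, so R2C1 = 6.
R2C2 = 7 − 6 = 1 completes the 7 across.
Given what's placed, R3C1 must be 9 to fit the 16 across and 23 down.
R3C2 = 16 − 9 = 7 completes the 16 across.
R1C1 = 23 − 15 = 8 completes the 23 down.
R1C2 = 13 − 8 = 5 completes the 13 across.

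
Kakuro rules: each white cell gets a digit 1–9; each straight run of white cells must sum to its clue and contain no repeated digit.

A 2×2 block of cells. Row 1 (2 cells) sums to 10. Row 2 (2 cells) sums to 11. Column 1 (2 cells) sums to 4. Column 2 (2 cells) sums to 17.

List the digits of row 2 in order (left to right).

3 8

4 in 2 cells must be {1,3}; 17 in 2 cells must be {8,9}.
The 11 across and the 4 down share only 3, so (2,1) = 3.
(2,2) = 11 − 3 = 8 completes the 11 across.
(1,1) = 4 − 3 = 1 completes the 4 down.
(1,2) = 10 − 1 = 9 completes the 10 across.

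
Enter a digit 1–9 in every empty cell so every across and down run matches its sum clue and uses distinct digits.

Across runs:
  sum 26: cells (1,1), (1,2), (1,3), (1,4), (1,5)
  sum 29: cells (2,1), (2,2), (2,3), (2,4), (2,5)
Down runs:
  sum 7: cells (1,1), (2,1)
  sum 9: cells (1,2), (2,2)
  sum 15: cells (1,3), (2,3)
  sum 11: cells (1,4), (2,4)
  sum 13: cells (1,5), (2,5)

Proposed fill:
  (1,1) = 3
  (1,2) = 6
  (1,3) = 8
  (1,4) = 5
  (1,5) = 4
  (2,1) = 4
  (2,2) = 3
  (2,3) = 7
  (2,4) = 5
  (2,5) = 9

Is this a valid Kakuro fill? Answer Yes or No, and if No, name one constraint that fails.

No — the down run (1,4)–(2,4) sums to 10, not 11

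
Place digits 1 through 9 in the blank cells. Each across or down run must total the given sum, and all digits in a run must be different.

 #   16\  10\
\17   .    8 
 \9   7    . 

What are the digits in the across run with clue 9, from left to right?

7 2

17 in 2 cells must be {8,9}; 16 in 2 cells must be {7,9}.
R1C1 = 17 − 8 = 9 completes the 17 across.
R2C2 = 9 − 7 = 2 completes the 9 across.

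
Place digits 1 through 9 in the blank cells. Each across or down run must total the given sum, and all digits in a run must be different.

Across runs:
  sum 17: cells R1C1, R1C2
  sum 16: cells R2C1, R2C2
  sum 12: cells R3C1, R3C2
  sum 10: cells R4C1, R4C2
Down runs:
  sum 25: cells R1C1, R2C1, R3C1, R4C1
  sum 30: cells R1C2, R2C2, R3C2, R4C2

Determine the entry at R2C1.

7

17 in 2 cells must be {8,9}; 16 in 2 cells must be {7,9}; 30 in 4 cells must be {6,7,8,9}.
Nothing is forced directly, so branch on R1C1, whose candidates are 8 or 9. If R1C1 = 8: that forces R1C2 = 9, R2C2 = 7, R3C2 = 8, R4C2 = 6, R2C1 = 9, after which R3C1 would have to be in {4} for the 12 across but in {1,2,3,5,6,7} for the 25 down — contradiction. So R1C1 = 9.
R1C2 = 17 − 9 = 8 completes the 17 across.
Given what's placed, R2C1 must be 7 to fit the 16 across and 25 down.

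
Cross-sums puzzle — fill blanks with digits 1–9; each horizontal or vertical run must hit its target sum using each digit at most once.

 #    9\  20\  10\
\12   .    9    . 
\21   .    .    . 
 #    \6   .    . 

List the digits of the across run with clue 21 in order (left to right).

8 6 7

Nothing is forced directly, so branch on R3C2, whose candidates are 4 or 5. If R3C2 = 4: that forces R2C2 = 7, R3C3 = 2, R1C3 = 1, after which R2C3 would have to be in {5,6,8,9} for the 21 across but in {7} for the 10 down — contradiction. So R3C2 = 5.
R2C2 = 20 − 14 = 6 completes the 20 down.
R2C3 = 7: the only remaining digit allowed by both the 21 across and the 10 down.
R3C3 = 6 − 5 = 1 completes the 6 across.
R1C3 = 10 − 8 = 2 completes the 10 down.
R2C1 = 21 − 13 = 8 completes the 21 across.
R1C1 = 12 − 11 = 1 completes the 12 across.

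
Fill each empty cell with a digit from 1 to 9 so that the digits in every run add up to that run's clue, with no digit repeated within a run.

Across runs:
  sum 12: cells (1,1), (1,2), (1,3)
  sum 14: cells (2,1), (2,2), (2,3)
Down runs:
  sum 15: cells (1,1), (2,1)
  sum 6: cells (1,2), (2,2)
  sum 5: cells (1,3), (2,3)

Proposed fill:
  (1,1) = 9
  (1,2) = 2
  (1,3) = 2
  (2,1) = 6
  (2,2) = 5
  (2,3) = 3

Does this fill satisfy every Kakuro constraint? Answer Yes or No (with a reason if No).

No — the down run (1,2)–(2,2) sums to 7, not 6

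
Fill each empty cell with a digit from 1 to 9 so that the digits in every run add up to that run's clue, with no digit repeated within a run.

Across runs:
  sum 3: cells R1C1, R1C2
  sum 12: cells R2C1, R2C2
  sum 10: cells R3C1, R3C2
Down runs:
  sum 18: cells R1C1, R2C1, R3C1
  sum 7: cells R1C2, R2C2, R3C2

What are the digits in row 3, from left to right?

3 in 2 cells must be {1,2}; 7 in 3 cells must be {1,2,4}.
The 12 across and the 7 down share only 4, so R2C2 = 4.
R2C1 = 12 − 4 = 8 completes the 12 across.
Given what's placed, R1C1 must be 1 to fit the 3 across and 18 down.
R1C2 = 3 − 1 = 2 completes the 3 across.
R3C1 = 18 − 9 = 9 completes the 18 down.
R3C2 = 10 − 9 = 1 completes the 10 across.

9 1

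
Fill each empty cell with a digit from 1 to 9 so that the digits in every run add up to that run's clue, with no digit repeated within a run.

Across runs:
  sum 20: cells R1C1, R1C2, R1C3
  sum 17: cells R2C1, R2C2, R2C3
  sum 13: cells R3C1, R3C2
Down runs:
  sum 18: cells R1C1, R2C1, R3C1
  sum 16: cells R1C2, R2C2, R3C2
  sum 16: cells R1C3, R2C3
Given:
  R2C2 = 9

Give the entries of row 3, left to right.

16 in 2 cells must be {7,9}.
R2C3 = 7: the only remaining digit allowed by both the 17 across and the 16 down.
R1C3 = 16 − 7 = 9 completes the 16 down.
R2C1 = 17 − 16 = 1 completes the 17 across.
Given what's placed, R1C1 must be 8 to fit the 20 across and 18 down.
R1C2 = 20 − 17 = 3 completes the 20 across.
R3C1 = 18 − 9 = 9 completes the 18 down.
R3C2 = 13 − 9 = 4 completes the 13 across.

9, 4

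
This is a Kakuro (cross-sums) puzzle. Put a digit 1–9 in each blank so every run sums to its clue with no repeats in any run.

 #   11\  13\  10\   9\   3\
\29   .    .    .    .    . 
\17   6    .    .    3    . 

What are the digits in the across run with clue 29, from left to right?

3 in 2 cells must be {1,2}.
R1C1 = 11 − 6 = 5 completes the 11 down.
R1C4 = 9 − 3 = 6 completes the 9 down.
Given what's placed, R2C2 must be 5 to fit the 17 across and 13 down.
R1C2 = 13 − 5 = 8 completes the 13 down.
Given what's placed, R1C5 must be 1 to fit the 29 across and 3 down.
R2C5 = 3 − 1 = 2 completes the 3 down.
R1C3 = 29 − 20 = 9 completes the 29 across.

5, 8, 9, 6, 1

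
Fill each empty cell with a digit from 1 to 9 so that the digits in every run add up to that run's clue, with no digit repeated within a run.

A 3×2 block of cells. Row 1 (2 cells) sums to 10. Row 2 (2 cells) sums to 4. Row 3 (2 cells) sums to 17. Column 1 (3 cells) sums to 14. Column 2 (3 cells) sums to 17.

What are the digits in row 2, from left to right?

1 3

4 in 2 cells must be {1,3}; 17 in 2 cells must be {8,9}.
Nothing is forced directly, so branch on (2,1), whose candidates are 1 or 3. If (2,1) = 3: that forces (2,2) = 1, (3,1) = 9, after which (3,2) would have to be in {8} for the 17 across but in {7,9} for the 17 down — contradiction. So (2,1) = 1.
(2,2) = 4 − 1 = 3 completes the 4 across.
Nothing is forced directly, so branch on (3,1), whose candidates are 8 or 9. If (3,1) = 8: then (1,1) would have to be in {1,2,3,4,6,7,8,9} for the 10 across but in {5} for the 14 down — contradiction. So (3,1) = 9.
(1,1) = 14 − 10 = 4 completes the 14 down.
(1,2) = 10 − 4 = 6 completes the 10 across.
(3,2) = 17 − 9 = 8 completes the 17 across.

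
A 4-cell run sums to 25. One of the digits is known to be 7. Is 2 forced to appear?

No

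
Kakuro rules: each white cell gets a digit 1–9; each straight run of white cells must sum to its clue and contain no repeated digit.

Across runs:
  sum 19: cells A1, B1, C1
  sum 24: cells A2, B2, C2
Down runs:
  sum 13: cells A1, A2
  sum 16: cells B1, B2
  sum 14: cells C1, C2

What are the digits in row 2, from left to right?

24 in 3 cells must be {7,8,9}; 16 in 2 cells must be {7,9}.
Nothing is forced directly, so branch on B1, whose candidates are 7 or 9. If B1 = 7: that forces B2 = 9, C2 = 8, after which C1 would have to be in {3,4,8,9} for the 19 across but in {6} for the 14 down — contradiction. So B1 = 9.
B2 = 16 − 9 = 7 completes the 16 down.
Nothing is forced directly, so branch on C1, whose candidates are 6 or 8. If C1 = 8: then A1 would have to be in {2} for the 19 across but in {4,5,6,7,8,9} for the 13 down — contradiction. So C1 = 6.
A1 = 19 − 15 = 4 completes the 19 across.
A2 = 13 − 4 = 9 completes the 13 down.
C2 = 24 − 16 = 8 completes the 24 across.

9, 7, 8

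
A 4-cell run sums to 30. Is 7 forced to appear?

The only way to make 30 from 4 distinct digits is {6,7,8,9}, which contains 7.

Yes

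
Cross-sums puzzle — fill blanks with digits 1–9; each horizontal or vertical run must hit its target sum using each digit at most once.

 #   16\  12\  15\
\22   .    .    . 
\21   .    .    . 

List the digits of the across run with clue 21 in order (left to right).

7, 5, 9

16 in 2 cells must be {7,9}.
Nothing is forced directly, so branch on R1C1, whose candidates are 7 or 9. If R1C1 = 7: that forces R1C2 = 9, R1C3 = 6, R2C1 = 9, after which R2C2 would have to be in {4,5,7,8} for the 21 across but in {3} for the 12 down — contradiction. So R1C1 = 9.
R2C1 = 16 − 9 = 7 completes the 16 down.
Nothing is forced directly, so branch on R2C2, whose candidates are 5 or 8 or 9. If R2C2 = 8: then R1C2 would have to be in {5,6,7,8} for the 22 across but in {4} for the 12 down — contradiction. If R2C2 = 9: then R1C2 would have to be in {5,6,7,8} for the 22 across but in {3} for the 12 down — contradiction. So R2C2 = 5.
R1C2 = 12 − 5 = 7 completes the 12 down.
R1C3 = 22 − 16 = 6 completes the 22 across.
R2C3 = 21 − 12 = 9 completes the 21 across.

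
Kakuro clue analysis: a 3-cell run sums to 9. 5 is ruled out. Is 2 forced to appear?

Yes

Every partition of 9 into 3 distinct digits under that restriction includes 2: {1,2,6}, {2,3,4}.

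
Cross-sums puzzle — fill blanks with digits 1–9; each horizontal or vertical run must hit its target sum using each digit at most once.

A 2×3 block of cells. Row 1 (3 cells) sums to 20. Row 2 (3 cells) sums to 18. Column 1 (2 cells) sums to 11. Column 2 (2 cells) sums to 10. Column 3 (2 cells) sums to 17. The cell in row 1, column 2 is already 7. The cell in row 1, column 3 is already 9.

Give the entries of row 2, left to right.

7 3 8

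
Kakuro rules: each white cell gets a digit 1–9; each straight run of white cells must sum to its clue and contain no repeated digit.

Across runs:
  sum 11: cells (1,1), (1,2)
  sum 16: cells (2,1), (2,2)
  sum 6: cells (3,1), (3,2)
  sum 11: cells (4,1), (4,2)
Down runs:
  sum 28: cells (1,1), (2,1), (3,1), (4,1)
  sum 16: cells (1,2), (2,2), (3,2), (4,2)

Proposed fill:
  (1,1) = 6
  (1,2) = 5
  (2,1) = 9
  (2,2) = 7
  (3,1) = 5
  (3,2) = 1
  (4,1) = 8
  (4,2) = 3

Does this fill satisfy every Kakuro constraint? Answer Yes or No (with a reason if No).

Yes

Across: 6+5=11; 9+7=16; 5+1=6; 8+3=11. Down: 6+9+5+8=28; 5+7+1+3=16. No digit repeats within any run.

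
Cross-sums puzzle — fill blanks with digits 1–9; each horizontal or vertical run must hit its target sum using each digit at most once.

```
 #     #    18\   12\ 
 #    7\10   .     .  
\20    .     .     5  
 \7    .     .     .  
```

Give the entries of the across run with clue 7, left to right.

1 2 4

7 in 3 cells must be {1,2,4}.
R2C1 = 6: the only remaining digit allowed by both the 20 across and the 7 down.
R2C2 = 20 − 11 = 9 completes the 20 across.
R3C1 = 7 − 6 = 1 completes the 7 down.
R3C3 = 4: the only remaining digit allowed by both the 7 across and the 12 down.
R1C3 = 12 − 9 = 3 completes the 12 down.
R3C2 = 7 − 5 = 2 completes the 7 across.
R1C2 = 10 − 3 = 7 completes the 10 across.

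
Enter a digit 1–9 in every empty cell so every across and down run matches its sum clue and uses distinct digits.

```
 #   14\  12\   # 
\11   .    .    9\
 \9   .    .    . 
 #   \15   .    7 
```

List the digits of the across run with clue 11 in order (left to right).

R2C3 = 9 − 7 = 2 completes the 9 down.
R3C2 = 15 − 7 = 8 completes the 15 across.
Given what's placed, R1C2 must be 3 to fit the 11 across and 12 down.
Given what's placed, R2C1 must be 6 to fit the 9 across and 14 down.
R2C2 = 9 − 8 = 1 completes the 9 across.
R1C1 = 11 − 3 = 8 completes the 11 across.

8 3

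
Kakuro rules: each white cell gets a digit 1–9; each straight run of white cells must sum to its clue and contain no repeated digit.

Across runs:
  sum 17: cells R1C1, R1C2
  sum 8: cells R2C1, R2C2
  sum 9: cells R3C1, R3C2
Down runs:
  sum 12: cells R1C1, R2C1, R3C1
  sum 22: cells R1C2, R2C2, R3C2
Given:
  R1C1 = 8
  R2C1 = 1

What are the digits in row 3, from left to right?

17 in 2 cells must be {8,9}.
R1C2 = 17 − 8 = 9 completes the 17 across.
R2C2 = 8 − 1 = 7 completes the 8 across.
R3C1 = 12 − 9 = 3 completes the 12 down.
R3C2 = 9 − 3 = 6 completes the 9 across.

3, 6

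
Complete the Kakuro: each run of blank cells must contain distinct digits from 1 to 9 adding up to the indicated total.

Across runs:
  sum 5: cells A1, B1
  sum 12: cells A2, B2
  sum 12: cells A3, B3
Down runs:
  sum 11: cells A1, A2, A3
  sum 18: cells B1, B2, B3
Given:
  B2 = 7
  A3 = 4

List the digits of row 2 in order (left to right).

5 7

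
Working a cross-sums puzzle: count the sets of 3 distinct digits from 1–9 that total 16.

8

3 distinct digits from 1–9 sum between 6 and 24.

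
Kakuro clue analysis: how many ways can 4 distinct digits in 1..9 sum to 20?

12

4 distinct digits from 1–9 sum between 10 and 30.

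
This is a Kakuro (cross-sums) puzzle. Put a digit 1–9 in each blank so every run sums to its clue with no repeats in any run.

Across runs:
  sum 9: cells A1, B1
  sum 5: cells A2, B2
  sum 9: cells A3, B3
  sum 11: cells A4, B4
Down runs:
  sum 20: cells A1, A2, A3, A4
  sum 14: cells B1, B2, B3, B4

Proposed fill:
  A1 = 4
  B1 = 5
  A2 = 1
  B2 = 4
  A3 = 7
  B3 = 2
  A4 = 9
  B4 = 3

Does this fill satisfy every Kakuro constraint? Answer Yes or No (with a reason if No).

No — the down run A1–A4 sums to 21, not 20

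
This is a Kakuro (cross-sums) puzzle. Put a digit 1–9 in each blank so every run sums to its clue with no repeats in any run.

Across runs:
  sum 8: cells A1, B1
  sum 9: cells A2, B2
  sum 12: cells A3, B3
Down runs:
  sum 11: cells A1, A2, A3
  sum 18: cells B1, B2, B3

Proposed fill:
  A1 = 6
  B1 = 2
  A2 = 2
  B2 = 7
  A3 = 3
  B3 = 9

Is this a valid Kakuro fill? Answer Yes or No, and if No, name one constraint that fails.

Across: 6+2=8; 2+7=9; 3+9=12. Down: 6+2+3=11; 2+7+9=18. No digit repeats within any run.

Yes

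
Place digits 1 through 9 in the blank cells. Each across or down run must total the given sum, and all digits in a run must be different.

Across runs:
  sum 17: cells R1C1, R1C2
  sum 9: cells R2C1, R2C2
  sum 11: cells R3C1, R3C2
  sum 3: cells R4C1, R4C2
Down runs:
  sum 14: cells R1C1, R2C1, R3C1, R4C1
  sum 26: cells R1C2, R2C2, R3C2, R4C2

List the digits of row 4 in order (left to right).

1 2

17 in 2 cells must be {8,9}; 3 in 2 cells must be {1,2}.
Only 8 fits R1C1 under both its across sum 17 and down sum 14.
R1C2 = 17 − 8 = 9 completes the 17 across.
Given what's placed, R4C2 must be 2 to fit the 3 across and 26 down.
R4C1 = 3 − 2 = 1 completes the 3 across.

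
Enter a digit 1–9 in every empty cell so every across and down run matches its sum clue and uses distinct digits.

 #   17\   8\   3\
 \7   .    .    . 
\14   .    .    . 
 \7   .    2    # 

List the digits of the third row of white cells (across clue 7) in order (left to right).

7 in 3 cells must be {1,2,4}; 3 in 2 cells must be {1,2}.
Given what's placed, R1C2 must be 1 to fit the 7 across and 8 down.
Given what's placed, R1C3 must be 2 to fit the 7 across and 3 down.
R2C2 = 8 − 3 = 5 completes the 8 down.
R2C3 = 3 − 2 = 1 completes the 3 down.
R3C1 = 7 − 2 = 5 completes the 7 across.
R1C1 = 7 − 3 = 4 completes the 7 across.
R2C1 = 14 − 6 = 8 completes the 14 across.

5 2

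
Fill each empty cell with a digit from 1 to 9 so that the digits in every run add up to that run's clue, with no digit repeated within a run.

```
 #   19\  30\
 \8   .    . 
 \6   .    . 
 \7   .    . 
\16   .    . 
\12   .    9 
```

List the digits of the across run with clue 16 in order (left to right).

16 in 2 cells must be {7,9}.
R4C2 = 7: the only remaining digit allowed by both the 16 across and the 30 down.
R5C1 = 12 − 9 = 3 completes the 12 across.
R4C1 = 16 − 7 = 9 completes the 16 across.

9, 7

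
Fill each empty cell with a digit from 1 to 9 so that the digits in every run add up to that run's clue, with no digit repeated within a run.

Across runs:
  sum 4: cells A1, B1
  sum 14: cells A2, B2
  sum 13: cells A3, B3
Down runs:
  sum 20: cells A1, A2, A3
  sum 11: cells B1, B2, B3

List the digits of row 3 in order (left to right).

4 in 2 cells must be {1,3}.
The 4 across and the 20 down share only 3, so A1 = 3.
B1 = 4 − 3 = 1 completes the 4 across.
Nothing is forced directly, so branch on A2, whose candidates are 8 or 9. If A2 = 9: then B2 would have to be in {5} for the 14 across but in {2,3,4,6,7,8} for the 11 down — contradiction. So A2 = 8.
B2 = 14 − 8 = 6 completes the 14 across.
A3 = 20 − 11 = 9 completes the 20 down.
B3 = 13 − 9 = 4 completes the 13 across.

9, 4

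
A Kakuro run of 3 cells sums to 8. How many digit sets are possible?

3 distinct digits from 1–9 sum between 6 and 24.
Enumerating: {1,2,5}, {1,3,4}.

2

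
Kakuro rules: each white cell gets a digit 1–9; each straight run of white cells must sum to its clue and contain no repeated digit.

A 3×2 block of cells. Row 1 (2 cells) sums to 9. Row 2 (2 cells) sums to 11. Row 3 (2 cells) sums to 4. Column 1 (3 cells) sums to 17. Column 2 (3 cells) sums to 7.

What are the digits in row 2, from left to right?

4 in 2 cells must be {1,3}; 7 in 3 cells must be {1,2,4}.
The 4 across and the 7 down share only 1, so (3,2) = 1.
(3,1) = 4 − 1 = 3 completes the 4 across.
Nothing is forced directly, so branch on (1,2), whose candidates are 2 or 4. If (1,2) = 2: then (1,1) would have to be in {7} for the 9 across but in {5,6,8,9} for the 17 down — contradiction. So (1,2) = 4.
(1,1) = 9 − 4 = 5 completes the 9 across.
(2,1) = 17 − 8 = 9 completes the 17 down.
(2,2) = 11 − 9 = 2 completes the 11 across.

9, 2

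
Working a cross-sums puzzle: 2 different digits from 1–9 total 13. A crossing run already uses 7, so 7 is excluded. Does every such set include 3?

Counterexample: {4,9} sums to 13 under that restriction without using 3.

No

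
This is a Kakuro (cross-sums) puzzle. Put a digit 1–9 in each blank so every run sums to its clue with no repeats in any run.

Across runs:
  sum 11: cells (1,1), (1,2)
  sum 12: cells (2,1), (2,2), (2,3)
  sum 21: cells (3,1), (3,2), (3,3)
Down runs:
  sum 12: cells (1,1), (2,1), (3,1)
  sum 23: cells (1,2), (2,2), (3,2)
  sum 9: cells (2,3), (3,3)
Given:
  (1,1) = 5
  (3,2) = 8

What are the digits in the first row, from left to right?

23 in 3 cells must be {6,8,9}.
(1,2) = 11 − 5 = 6 completes the 11 across.
(2,2) = 23 − 14 = 9 completes the 23 down.
Given what's placed, (2,1) must be 1 to fit the 12 across and 12 down.
(2,3) = 12 − 10 = 2 completes the 12 across.
(3,1) = 12 − 6 = 6 completes the 12 down.
(3,3) = 21 − 14 = 7 completes the 21 across.

5, 6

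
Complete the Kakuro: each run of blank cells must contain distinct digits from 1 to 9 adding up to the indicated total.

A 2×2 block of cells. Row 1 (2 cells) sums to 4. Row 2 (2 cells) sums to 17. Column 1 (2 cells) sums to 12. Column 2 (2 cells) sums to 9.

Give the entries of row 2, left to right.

9 8

4 in 2 cells must be {1,3}; 17 in 2 cells must be {8,9}.
The 4 across and the 12 down share only 3, so (1,1) = 3.
(1,2) = 4 − 3 = 1 completes the 4 across.
(2,1) = 12 − 3 = 9 completes the 12 down.
(2,2) = 17 − 9 = 8 completes the 17 across.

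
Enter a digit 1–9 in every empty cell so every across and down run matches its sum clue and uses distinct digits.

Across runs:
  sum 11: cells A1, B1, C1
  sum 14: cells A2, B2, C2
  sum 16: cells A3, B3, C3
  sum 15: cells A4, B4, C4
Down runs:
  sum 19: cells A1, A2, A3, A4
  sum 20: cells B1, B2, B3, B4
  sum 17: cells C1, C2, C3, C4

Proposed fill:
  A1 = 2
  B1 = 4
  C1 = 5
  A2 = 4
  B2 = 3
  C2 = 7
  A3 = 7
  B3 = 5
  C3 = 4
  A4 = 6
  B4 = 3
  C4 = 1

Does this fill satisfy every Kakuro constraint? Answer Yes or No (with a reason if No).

No — the down run B1–B4 sums to 15, not 20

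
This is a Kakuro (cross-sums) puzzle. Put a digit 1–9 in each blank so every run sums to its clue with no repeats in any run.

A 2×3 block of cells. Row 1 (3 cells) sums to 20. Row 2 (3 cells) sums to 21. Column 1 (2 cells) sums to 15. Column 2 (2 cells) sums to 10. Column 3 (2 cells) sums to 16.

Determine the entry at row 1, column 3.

9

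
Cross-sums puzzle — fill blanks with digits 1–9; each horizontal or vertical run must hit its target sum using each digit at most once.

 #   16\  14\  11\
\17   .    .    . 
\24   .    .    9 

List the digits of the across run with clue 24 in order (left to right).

24 in 3 cells must be {7,8,9}; 16 in 2 cells must be {7,9}.
R1C3 = 11 − 9 = 2 completes the 11 down.
R2C1 = 7: the only remaining digit allowed by both the 24 across and the 16 down.
R2C2 = 24 − 16 = 8 completes the 24 across.
R1C1 = 16 − 7 = 9 completes the 16 down.
R1C2 = 17 − 11 = 6 completes the 17 across.

7 8 9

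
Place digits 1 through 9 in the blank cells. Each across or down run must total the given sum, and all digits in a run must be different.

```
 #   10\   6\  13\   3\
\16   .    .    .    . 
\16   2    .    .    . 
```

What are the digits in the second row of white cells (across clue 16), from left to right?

3 in 2 cells must be {1,2}.
R1C1 = 10 − 2 = 8 completes the 10 down.
Given what's placed, R2C4 must be 1 to fit the 16 across and 3 down.
R1C4 = 3 − 1 = 2 completes the 3 down.
Given what's placed, R1C3 must be 5 to fit the 16 across and 13 down.
R2C3 = 13 − 5 = 8 completes the 13 down.
R1C2 = 16 − 15 = 1 completes the 16 across.
R2C2 = 16 − 11 = 5 completes the 16 across.

2 5 8 1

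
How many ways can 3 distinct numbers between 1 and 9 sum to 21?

3

3 distinct digits from 1–9 sum between 6 and 24.
Enumerating: {4,8,9}, {5,7,9}, {6,7,8}.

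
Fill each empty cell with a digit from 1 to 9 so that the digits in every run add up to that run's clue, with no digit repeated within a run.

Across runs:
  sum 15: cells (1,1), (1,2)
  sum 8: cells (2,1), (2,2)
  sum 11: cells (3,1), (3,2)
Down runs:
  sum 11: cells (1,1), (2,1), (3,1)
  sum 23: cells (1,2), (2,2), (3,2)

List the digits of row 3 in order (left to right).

3, 8

23 in 3 cells must be {6,8,9}.
The 8 across and the 23 down share only 6, so (2,2) = 6.
(2,1) = 8 − 6 = 2 completes the 8 across.
Nothing is forced directly, so branch on (1,1), whose candidates are 6 or 8. If (1,1) = 8: then (1,2) would have to be in {7} for the 15 across but in {8,9} for the 23 down — contradiction. So (1,1) = 6.
(1,2) = 15 − 6 = 9 completes the 15 across.
(3,1) = 11 − 8 = 3 completes the 11 down.
(3,2) = 11 − 3 = 8 completes the 11 across.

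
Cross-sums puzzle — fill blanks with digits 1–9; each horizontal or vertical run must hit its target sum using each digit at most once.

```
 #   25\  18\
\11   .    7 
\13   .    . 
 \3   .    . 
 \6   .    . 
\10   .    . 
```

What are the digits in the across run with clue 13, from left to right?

3 in 2 cells must be {1,2}.
R1C1 = 11 − 7 = 4 completes the 11 across.
R2C2 = 5: the only remaining digit allowed by both the 13 across and the 18 down.
R2C1 = 13 − 5 = 8 completes the 13 across.

8, 5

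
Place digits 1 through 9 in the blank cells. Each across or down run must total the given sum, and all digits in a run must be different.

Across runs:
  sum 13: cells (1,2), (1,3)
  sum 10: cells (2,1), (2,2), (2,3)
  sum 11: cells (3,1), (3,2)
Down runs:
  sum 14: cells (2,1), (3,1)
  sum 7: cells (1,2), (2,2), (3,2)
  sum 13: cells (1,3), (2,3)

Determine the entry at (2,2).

7 in 3 cells must be {1,2,4}.
The 13 across and the 7 down share only 4, so (1,2) = 4.
(1,3) = 13 − 4 = 9 completes the 13 across.
(2,3) = 13 − 9 = 4 completes the 13 down.
(3,2) = 2: the only remaining digit allowed by both the 11 across and the 7 down.
(2,1) = 5: the only remaining digit allowed by both the 10 across and the 14 down.
(2,2) = 10 − 9 = 1 completes the 10 across.
(3,1) = 11 − 2 = 9 completes the 11 across.

1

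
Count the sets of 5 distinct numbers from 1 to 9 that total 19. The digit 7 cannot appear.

5 distinct digits from 1–9 sum between 15 and 35.
Dropping sets that contain 7.
Enumerating: {1,2,3,4,9}, {1,2,3,5,8}, {1,3,4,5,6}.

3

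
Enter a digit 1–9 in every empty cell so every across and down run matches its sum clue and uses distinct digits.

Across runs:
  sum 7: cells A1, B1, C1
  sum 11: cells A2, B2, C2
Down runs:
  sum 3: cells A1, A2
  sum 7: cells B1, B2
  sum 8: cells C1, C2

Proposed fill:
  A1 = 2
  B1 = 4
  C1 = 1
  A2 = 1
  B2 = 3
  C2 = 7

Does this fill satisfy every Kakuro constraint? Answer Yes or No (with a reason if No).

Across: 2+4+1=7; 1+3+7=11. Down: 2+1=3; 4+3=7; 1+7=8. No digit repeats within any run.

Yes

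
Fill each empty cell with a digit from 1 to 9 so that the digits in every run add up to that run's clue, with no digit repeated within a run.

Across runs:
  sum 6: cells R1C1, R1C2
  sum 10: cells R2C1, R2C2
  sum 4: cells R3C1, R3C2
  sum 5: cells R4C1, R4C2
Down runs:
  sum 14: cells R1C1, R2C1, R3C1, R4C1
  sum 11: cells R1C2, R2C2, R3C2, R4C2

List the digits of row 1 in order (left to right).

4 in 2 cells must be {1,3}; 11 in 4 cells must be {1,2,3,5}.
Nothing is forced directly, so branch on R2C2, whose candidates are 1 or 2 or 3. If R2C2 = 1: then R2C1 would have to be in {9} for the 10 across but in {1,2,3,4,5,6,7,8} for the 14 down — contradiction. If R2C2 = 3: that forces R2C1 = 7, R3C1 = 1, after which R3C2 would have to be in {3} for the 4 across but in {1,2,5} for the 11 down — contradiction. So R2C2 = 2.
R2C1 = 10 − 2 = 8 completes the 10 across.
Nothing is forced directly, so branch on R1C1, whose candidates are 1 or 2. If R1C1 = 2: then R1C2 would have to be in {4} for the 6 across but in {1,3,5} for the 11 down — contradiction. So R1C1 = 1.
R1C2 = 6 − 1 = 5 completes the 6 across.

1 5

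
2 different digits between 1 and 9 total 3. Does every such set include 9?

The only way to make 3 from 2 distinct digits is {1,2}, which does not contain 9.

No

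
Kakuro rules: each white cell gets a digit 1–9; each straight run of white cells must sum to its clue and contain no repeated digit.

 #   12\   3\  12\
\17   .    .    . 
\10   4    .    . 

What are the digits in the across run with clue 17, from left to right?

8 2 7

3 in 2 cells must be {1,2}.
R1C1 = 12 − 4 = 8 completes the 12 down.
Given what's placed, R1C2 must be 2 to fit the 17 across and 3 down.
R1C3 = 17 − 10 = 7 completes the 17 across.
R2C2 = 3 − 2 = 1 completes the 3 down.
R2C3 = 10 − 5 = 5 completes the 10 across.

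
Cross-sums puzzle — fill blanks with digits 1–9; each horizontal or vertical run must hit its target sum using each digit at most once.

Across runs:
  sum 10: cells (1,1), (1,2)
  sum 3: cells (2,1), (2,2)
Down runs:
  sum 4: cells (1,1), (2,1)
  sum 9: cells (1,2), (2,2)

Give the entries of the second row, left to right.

1 2

3 in 2 cells must be {1,2}; 4 in 2 cells must be {1,3}.
The 3 across and the 4 down share only 1, so (2,1) = 1.
(2,2) = 3 − 1 = 2 completes the 3 across.
(1,1) = 4 − 1 = 3 completes the 4 down.
(1,2) = 10 − 3 = 7 completes the 10 across.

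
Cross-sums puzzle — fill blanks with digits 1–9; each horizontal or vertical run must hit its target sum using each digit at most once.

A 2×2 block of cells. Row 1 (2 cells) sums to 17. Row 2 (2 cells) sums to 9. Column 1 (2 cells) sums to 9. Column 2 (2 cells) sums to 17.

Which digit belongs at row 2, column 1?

1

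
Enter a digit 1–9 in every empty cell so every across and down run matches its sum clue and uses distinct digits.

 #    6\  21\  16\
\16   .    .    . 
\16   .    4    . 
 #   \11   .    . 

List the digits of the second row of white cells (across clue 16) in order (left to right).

5 4 7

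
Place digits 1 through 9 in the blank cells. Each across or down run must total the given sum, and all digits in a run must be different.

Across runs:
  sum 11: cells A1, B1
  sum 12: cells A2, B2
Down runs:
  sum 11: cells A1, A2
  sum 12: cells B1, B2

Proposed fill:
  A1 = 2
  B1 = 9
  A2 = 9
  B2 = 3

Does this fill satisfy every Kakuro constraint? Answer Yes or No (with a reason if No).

Across: 2+9=11; 9+3=12. Down: 2+9=11; 9+3=12. No digit repeats within any run.

Yes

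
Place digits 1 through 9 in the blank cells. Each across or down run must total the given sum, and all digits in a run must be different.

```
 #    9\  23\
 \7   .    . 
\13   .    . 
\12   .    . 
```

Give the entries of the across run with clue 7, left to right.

23 in 3 cells must be {6,8,9}.
The 7 across and the 23 down share only 6, so R1C2 = 6.
R1C1 = 7 − 6 = 1 completes the 7 across.
Nothing is forced directly, so branch on R2C1, whose candidates are 5 or 6. If R2C1 = 6: then R2C2 would have to be in {7} for the 13 across but in {8,9} for the 23 down — contradiction. So R2C1 = 5.
R2C2 = 13 − 5 = 8 completes the 13 across.
R3C1 = 9 − 6 = 3 completes the 9 down.
R3C2 = 12 − 3 = 9 completes the 12 across.

1, 6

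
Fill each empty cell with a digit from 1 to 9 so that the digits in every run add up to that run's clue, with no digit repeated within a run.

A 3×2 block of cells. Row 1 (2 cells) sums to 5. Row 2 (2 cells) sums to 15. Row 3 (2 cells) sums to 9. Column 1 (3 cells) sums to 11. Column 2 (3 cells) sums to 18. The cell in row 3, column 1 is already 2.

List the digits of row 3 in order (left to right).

2 7

(3,2) = 9 − 2 = 7 completes the 9 across.
Nothing is forced directly, so branch on (1,2), whose candidates are 2 or 3. If (1,2) = 3: then (1,1) would have to be in {2} for the 5 across but in {1,3,4,5,6,8} for the 11 down — contradiction. So (1,2) = 2.
(1,1) = 5 − 2 = 3 completes the 5 across.
(2,1) = 11 − 5 = 6 completes the 11 down.
(2,2) = 15 − 6 = 9 completes the 15 across.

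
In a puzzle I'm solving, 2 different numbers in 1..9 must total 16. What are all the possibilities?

2 distinct digits from 1–9 sum between 3 and 17.
Only one set works: {7,9}.

{7,9}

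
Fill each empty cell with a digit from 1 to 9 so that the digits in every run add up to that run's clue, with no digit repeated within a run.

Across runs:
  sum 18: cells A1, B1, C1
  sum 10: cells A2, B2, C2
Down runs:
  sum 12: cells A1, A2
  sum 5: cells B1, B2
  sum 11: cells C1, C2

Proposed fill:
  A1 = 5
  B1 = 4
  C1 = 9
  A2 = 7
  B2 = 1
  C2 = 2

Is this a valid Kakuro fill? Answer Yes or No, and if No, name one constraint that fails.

Across: 5+4+9=18; 7+1+2=10. Down: 5+7=12; 4+1=5; 9+2=11. No digit repeats within any run.

Yes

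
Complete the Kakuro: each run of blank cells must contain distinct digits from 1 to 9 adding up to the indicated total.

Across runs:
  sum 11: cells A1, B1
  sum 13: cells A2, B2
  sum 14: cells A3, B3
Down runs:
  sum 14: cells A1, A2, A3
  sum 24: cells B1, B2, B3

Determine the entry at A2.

24 in 3 cells must be {7,8,9}.
Nothing is forced directly, so branch on B2, whose candidates are 7 or 8 or 9. If B2 = 8: that forces A2 = 5, B3 = 9, B1 = 7, after which A3 would have to be in {5} for the 14 across but in {1,2,3,6,7,8} for the 14 down — contradiction. If B2 = 9: that forces A2 = 4, B3 = 8, B1 = 7, after which A3 would have to be in {6} for the 14 across but in {1,2,3,7,8,9} for the 14 down — contradiction. So B2 = 7.
A2 = 13 − 7 = 6 completes the 13 across.
Given what's placed, A3 must be 5 to fit the 14 across and 14 down.
B3 = 14 − 5 = 9 completes the 14 across.
A1 = 14 − 11 = 3 completes the 14 down.
B1 = 11 − 3 = 8 completes the 11 across.

6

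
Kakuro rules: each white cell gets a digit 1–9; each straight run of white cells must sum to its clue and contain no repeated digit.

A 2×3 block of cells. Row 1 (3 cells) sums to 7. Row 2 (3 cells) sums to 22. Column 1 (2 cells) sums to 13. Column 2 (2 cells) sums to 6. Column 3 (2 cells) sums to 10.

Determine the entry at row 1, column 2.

7 in 3 cells must be {1,2,4}.
The 7 across and the 13 down share only 4, so (1,1) = 4.
(2,1) = 13 − 4 = 9 completes the 13 down.
Given what's placed, (2,2) must be 5 to fit the 22 across and 6 down.
(2,3) = 22 − 14 = 8 completes the 22 across.
(1,2) = 6 − 5 = 1 completes the 6 down.
(1,3) = 7 − 5 = 2 completes the 7 across.

1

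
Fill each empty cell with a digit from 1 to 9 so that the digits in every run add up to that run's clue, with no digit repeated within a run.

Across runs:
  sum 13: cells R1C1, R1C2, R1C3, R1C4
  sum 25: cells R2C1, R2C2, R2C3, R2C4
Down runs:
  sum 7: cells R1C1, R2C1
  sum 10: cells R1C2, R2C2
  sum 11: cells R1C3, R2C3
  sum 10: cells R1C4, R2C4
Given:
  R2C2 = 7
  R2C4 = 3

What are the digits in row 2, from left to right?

R1C2 = 10 − 7 = 3 completes the 10 down.
R1C4 = 10 − 3 = 7 completes the 10 down.
R2C1 = 6: the only remaining digit allowed by both the 25 across and the 7 down.
R2C3 = 25 − 16 = 9 completes the 25 across.
R1C1 = 7 − 6 = 1 completes the 7 down.
R1C3 = 13 − 11 = 2 completes the 13 across.

6 7 9 3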